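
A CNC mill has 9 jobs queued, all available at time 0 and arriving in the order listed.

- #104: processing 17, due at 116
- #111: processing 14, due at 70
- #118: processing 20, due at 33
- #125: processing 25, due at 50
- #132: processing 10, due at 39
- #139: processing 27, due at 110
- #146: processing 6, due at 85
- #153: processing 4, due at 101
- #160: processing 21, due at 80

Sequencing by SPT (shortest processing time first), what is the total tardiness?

151

SPT (increasing processing time): #153 #146 #132 #111 #104 #118 #160 #125 #139.
#153: 0→4, due 101, tardiness 0
#146: 4→10, due 85, tardiness 0
#132: 10→20, due 39, tardiness 0
#111: 20→34, due 70, tardiness 0
#104: 34→51, due 116, tardiness 0
#118: 51→71, due 33, tardiness 38
#160: 71→92, due 80, tardiness 12
#125: 92→117, due 50, tardiness 67
#139: 117→144, due 110, tardiness 34
Sum = 0+0+0+0+0+38+12+67+34 = 151.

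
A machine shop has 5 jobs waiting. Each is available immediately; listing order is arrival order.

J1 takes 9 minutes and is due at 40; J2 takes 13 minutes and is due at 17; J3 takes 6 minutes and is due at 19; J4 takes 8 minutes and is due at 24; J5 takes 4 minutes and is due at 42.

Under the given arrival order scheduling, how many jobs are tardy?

3

FIFO (arrival order): J1 J2 J3 J4 J5.
J1: 0→9, due 40, tardiness 0
J2: 9→22, due 17, tardiness 5
J3: 22→28, due 19, tardiness 9
J4: 28→36, due 24, tardiness 12
J5: 36→40, due 42, tardiness 0
Late jobs: 3.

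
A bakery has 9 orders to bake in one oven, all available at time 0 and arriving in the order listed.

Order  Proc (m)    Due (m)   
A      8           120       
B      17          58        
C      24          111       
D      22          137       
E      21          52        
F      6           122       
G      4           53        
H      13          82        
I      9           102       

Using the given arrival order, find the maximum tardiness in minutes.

49

FIFO (arrival order): A B C D E F G H I.
A: 0→8, due 120, tardiness 0
B: 8→25, due 58, tardiness 0
C: 25→49, due 111, tardiness 0
D: 49→71, due 137, tardiness 0
E: 71→92, due 52, tardiness 40
F: 92→98, due 122, tardiness 0
G: 98→102, due 53, tardiness 49
H: 102→115, due 82, tardiness 33
I: 115→124, due 102, tardiness 22
Maximum = 49.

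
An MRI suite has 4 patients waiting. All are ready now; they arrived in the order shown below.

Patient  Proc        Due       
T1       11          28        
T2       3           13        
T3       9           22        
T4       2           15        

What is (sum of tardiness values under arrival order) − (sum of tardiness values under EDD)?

FIFO (arrival order): T1 T2 T3 T4.
T1: 0→11, due 28, tardiness 0
T2: 11→14, due 13, tardiness 1
T3: 14→23, due 22, tardiness 1
T4: 23→25, due 15, tardiness 10
Sum = 0+1+1+10 = 12.
EDD (increasing due date): T2 T4 T3 T1.
T2: 0→3, due 13, tardiness 0
T4: 3→5, due 15, tardiness 0
T3: 5→14, due 22, tardiness 0
T1: 14→25, due 28, tardiness 0
Sum = 0+0+0+0 = 0.
Difference = 12 − 0 = 12.

12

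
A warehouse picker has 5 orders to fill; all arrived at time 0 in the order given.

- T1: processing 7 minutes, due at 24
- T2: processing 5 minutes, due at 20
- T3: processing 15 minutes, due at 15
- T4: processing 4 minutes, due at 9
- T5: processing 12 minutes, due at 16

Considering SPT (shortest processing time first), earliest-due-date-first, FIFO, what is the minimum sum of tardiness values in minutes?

SPT (increasing processing time): T4 T2 T1 T5 T3.
T4: 0→4, due 9, tardiness 0
T2: 4→9, due 20, tardiness 0
T1: 9→16, due 24, tardiness 0
T5: 16→28, due 16, tardiness 12
T3: 28→43, due 15, tardiness 28
Sum = 0+0+0+12+28 = 40.
EDD (increasing due date): T4 T3 T5 T2 T1.
T4: 0→4, due 9, tardiness 0
T3: 4→19, due 15, tardiness 4
T5: 19→31, due 16, tardiness 15
T2: 31→36, due 20, tardiness 16
T1: 36→43, due 24, tardiness 19
Sum = 0+4+15+16+19 = 54.
FIFO (arrival order): T1 T2 T3 T4 T5.
T1: 0→7, due 24, tardiness 0
T2: 7→12, due 20, tardiness 0
T3: 12→27, due 15, tardiness 12
T4: 27→31, due 9, tardiness 22
T5: 31→43, due 16, tardiness 27
Sum = 0+0+12+22+27 = 61.
SPT 40, EDD 54, FIFO 61 → minimum 40.

40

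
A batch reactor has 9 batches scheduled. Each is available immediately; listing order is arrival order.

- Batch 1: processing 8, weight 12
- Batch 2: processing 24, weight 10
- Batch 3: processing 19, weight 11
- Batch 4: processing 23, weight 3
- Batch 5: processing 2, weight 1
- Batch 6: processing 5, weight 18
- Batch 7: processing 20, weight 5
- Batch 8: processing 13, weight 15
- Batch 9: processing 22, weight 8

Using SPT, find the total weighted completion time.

3988

SPT (increasing processing time): Batch 5 Batch 6 Batch 1 Batch 8 Batch 3 Batch 7 Batch 9 Batch 4 Batch 2.
Batch 5: finishes 2, weight 1, w·C = 2
Batch 6: finishes 7, weight 18, w·C = 126
Batch 1: finishes 15, weight 12, w·C = 180
Batch 8: finishes 28, weight 15, w·C = 420
Batch 3: finishes 47, weight 11, w·C = 517
Batch 7: finishes 67, weight 5, w·C = 335
Batch 9: finishes 89, weight 8, w·C = 712
Batch 4: finishes 112, weight 3, w·C = 336
Batch 2: finishes 136, weight 10, w·C = 1360
Sum = 2+126+180+420+517+335+712+336+1360 = 3988.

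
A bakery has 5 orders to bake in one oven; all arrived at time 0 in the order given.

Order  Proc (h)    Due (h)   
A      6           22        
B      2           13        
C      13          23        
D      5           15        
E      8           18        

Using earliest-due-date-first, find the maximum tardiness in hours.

EDD (increasing due date): B D E A C.
B: 0→2, due 13, tardiness 0
D: 2→7, due 15, tardiness 0
E: 7→15, due 18, tardiness 0
A: 15→21, due 22, tardiness 0
C: 21→34, due 23, tardiness 11
Maximum = 11.

11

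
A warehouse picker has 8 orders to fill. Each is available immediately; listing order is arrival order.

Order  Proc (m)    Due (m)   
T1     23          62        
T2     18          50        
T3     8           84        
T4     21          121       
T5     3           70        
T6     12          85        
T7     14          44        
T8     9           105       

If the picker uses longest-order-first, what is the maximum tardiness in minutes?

38

LPT (decreasing processing time): T1 T4 T2 T7 T6 T8 T3 T5.
T1: 0→23, due 62, tardiness 0
T4: 23→44, due 121, tardiness 0
T2: 44→62, due 50, tardiness 12
T7: 62→76, due 44, tardiness 32
T6: 76→88, due 85, tardiness 3
T8: 88→97, due 105, tardiness 0
T3: 97→105, due 84, tardiness 21
T5: 105→108, due 70, tardiness 38
Maximum = 38.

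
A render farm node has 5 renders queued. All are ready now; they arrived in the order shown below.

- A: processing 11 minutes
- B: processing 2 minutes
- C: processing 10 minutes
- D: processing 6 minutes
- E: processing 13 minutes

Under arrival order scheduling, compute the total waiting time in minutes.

FIFO (arrival order): A B C D E.
A: waits 0, runs 0→11
B: waits 11, runs 11→13
C: waits 13, runs 13→23
D: waits 23, runs 23→29
E: waits 29, runs 29→42
Sum = 0+11+13+23+29 = 76.

76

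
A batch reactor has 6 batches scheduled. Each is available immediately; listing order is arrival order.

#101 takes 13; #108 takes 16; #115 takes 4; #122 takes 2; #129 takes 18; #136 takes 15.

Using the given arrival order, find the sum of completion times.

231

FIFO (arrival order): #101 #108 #115 #122 #129 #136.
#101: 0→13
#108: 13→29
#115: 29→33
#122: 33→35
#129: 35→53
#136: 53→68
Sum = 13+29+33+35+53+68 = 231.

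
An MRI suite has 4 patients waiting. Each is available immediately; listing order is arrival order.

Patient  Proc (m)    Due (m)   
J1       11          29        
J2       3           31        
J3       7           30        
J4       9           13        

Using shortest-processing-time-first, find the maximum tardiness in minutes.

6

SPT (increasing processing time): J2 J3 J4 J1.
J2: 0→3, due 31, tardiness 0
J3: 3→10, due 30, tardiness 0
J4: 10→19, due 13, tardiness 6
J1: 19→30, due 29, tardiness 1
Maximum = 6.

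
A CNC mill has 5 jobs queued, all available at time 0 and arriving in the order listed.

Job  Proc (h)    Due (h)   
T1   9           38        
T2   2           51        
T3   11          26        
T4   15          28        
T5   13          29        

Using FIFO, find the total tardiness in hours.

FIFO (arrival order): T1 T2 T3 T4 T5.
T1: 0→9, due 38, tardiness 0
T2: 9→11, due 51, tardiness 0
T3: 11→22, due 26, tardiness 0
T4: 22→37, due 28, tardiness 9
T5: 37→50, due 29, tardiness 21
Sum = 0+0+0+9+21 = 30.

30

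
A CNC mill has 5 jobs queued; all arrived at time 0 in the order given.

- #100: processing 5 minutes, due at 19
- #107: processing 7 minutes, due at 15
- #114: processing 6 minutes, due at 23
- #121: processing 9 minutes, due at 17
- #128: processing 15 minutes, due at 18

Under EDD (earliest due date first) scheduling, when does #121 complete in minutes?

16

EDD (increasing due date): #107 #121 #128 #100 #114.
#107: 0→7
#121: 7→16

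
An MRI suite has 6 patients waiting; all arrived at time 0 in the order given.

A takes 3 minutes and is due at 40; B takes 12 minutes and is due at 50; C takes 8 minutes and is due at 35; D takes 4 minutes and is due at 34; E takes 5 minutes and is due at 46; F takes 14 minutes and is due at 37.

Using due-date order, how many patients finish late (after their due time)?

0

EDD (increasing due date): D C F A E B.
D: 0→4, due 34, tardiness 0
C: 4→12, due 35, tardiness 0
F: 12→26, due 37, tardiness 0
A: 26→29, due 40, tardiness 0
E: 29→34, due 46, tardiness 0
B: 34→46, due 50, tardiness 0
Late patients: 0.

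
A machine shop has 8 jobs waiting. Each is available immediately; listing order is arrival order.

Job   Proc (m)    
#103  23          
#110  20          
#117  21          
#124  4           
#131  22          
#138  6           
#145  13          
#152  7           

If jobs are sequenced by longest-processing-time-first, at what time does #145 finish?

99

LPT (decreasing processing time): #103 #131 #117 #110 #145 #152 #138 #124.
#103: 0→23
#131: 23→45
#117: 45→66
#110: 66→86
#145: 86→99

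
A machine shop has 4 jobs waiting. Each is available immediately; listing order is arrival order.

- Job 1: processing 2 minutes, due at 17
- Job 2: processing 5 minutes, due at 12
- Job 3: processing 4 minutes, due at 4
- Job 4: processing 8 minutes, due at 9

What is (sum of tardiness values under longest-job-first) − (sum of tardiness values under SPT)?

4

LPT (decreasing processing time): Job 4 Job 2 Job 3 Job 1.
Job 4: 0→8, due 9, tardiness 0
Job 2: 8→13, due 12, tardiness 1
Job 3: 13→17, due 4, tardiness 13
Job 1: 17→19, due 17, tardiness 2
Sum = 0+1+13+2 = 16.
SPT (increasing processing time): Job 1 Job 3 Job 2 Job 4.
Job 1: 0→2, due 17, tardiness 0
Job 3: 2→6, due 4, tardiness 2
Job 2: 6→11, due 12, tardiness 0
Job 4: 11→19, due 9, tardiness 10
Sum = 0+2+0+10 = 12.
Difference = 16 − 12 = 4.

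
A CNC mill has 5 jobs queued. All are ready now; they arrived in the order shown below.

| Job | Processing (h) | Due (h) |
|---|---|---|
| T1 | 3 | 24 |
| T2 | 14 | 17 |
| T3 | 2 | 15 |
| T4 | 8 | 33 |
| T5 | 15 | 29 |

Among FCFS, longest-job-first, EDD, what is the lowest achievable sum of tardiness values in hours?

14

FIFO (arrival order): T1 T2 T3 T4 T5.
T1: 0→3, due 24, tardiness 0
T2: 3→17, due 17, tardiness 0
T3: 17→19, due 15, tardiness 4
T4: 19→27, due 33, tardiness 0
T5: 27→42, due 29, tardiness 13
Sum = 0+0+4+0+13 = 17.
LPT (decreasing processing time): T5 T2 T4 T1 T3.
T5: 0→15, due 29, tardiness 0
T2: 15→29, due 17, tardiness 12
T4: 29→37, due 33, tardiness 4
T1: 37→40, due 24, tardiness 16
T3: 40→42, due 15, tardiness 27
Sum = 0+12+4+16+27 = 59.
EDD (increasing due date): T3 T2 T1 T5 T4.
T3: 0→2, due 15, tardiness 0
T2: 2→16, due 17, tardiness 0
T1: 16→19, due 24, tardiness 0
T5: 19→34, due 29, tardiness 5
T4: 34→42, due 33, tardiness 9
Sum = 0+0+0+5+9 = 14.
FIFO 17, LPT 59, EDD 14 → minimum 14.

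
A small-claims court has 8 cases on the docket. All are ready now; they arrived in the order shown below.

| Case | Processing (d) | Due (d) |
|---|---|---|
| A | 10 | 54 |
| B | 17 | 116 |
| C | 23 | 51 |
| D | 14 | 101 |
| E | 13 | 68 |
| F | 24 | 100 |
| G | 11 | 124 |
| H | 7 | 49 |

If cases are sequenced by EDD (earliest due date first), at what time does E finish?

53

EDD (increasing due date): H C A E F D B G.
H: 0→7
C: 7→30
A: 30→40
E: 40→53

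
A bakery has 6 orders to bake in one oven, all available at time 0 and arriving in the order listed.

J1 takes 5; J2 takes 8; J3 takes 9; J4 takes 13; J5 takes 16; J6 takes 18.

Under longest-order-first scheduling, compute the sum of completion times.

288

LPT (decreasing processing time): J6 J5 J4 J3 J2 J1.
J6: 0→18
J5: 18→34
J4: 34→47
J3: 47→56
J2: 56→64
J1: 64→69
Sum = 18+34+47+56+64+69 = 288.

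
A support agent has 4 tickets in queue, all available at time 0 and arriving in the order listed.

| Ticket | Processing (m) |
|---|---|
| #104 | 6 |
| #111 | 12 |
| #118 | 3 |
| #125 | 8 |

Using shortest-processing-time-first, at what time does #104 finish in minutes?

SPT (increasing processing time): #118 #104 #125 #111.
#118: 0→3
#104: 3→9

9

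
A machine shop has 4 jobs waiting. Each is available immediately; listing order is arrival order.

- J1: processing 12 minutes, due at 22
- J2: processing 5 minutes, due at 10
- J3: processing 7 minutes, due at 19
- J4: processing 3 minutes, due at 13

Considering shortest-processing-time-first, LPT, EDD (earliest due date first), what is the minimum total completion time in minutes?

53

SPT (increasing processing time): J4 J2 J3 J1.
J4: 0→3
J2: 3→8
J3: 8→15
J1: 15→27
Sum = 3+8+15+27 = 53.
LPT (decreasing processing time): J1 J3 J2 J4.
J1: 0→12
J3: 12→19
J2: 19→24
J4: 24→27
Sum = 12+19+24+27 = 82.
EDD (increasing due date): J2 J4 J3 J1.
J2: 0→5
J4: 5→8
J3: 8→15
J1: 15→27
Sum = 5+8+15+27 = 55.
SPT 53, LPT 82, EDD 55 → minimum 53.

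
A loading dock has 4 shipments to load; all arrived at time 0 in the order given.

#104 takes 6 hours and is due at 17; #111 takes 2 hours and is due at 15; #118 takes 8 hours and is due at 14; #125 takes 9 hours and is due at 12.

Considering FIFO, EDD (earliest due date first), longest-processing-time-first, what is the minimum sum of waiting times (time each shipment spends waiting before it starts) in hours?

FIFO (arrival order): #104 #111 #118 #125.
#104: waits 0, runs 0→6
#111: waits 6, runs 6→8
#118: waits 8, runs 8→16
#125: waits 16, runs 16→25
Sum = 0+6+8+16 = 30.
EDD (increasing due date): #125 #118 #111 #104.
#125: waits 0, runs 0→9
#118: waits 9, runs 9→17
#111: waits 17, runs 17→19
#104: waits 19, runs 19→25
Sum = 0+9+17+19 = 45.
LPT (decreasing processing time): #125 #118 #104 #111.
#125: waits 0, runs 0→9
#118: waits 9, runs 9→17
#104: waits 17, runs 17→23
#111: waits 23, runs 23→25
Sum = 0+9+17+23 = 49.
FIFO 30, EDD 45, LPT 49 → minimum 30.

30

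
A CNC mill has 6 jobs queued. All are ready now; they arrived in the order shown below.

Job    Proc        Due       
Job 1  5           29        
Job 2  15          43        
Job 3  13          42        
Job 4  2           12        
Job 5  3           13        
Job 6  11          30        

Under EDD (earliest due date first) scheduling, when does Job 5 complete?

5

EDD (increasing due date): Job 4 Job 5 Job 1 Job 6 Job 3 Job 2.
Job 4: 0→2
Job 5: 2→5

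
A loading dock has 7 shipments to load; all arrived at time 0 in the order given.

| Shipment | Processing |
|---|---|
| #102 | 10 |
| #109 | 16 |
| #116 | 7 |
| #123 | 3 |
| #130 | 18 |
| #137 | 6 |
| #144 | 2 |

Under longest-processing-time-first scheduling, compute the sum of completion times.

LPT (decreasing processing time): #130 #109 #102 #116 #137 #123 #144.
#130: 0→18
#109: 18→34
#102: 34→44
#116: 44→51
#137: 51→57
#123: 57→60
#144: 60→62
Sum = 18+34+44+51+57+60+62 = 326.

326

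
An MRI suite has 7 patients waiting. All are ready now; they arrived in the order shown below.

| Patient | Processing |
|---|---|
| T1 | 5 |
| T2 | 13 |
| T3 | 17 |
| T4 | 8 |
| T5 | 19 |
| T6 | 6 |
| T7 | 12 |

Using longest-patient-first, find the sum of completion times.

LPT (decreasing processing time): T5 T3 T2 T7 T4 T6 T1.
T5: 0→19
T3: 19→36
T2: 36→49
T7: 49→61
T4: 61→69
T6: 69→75
T1: 75→80
Sum = 19+36+49+61+69+75+80 = 389.

389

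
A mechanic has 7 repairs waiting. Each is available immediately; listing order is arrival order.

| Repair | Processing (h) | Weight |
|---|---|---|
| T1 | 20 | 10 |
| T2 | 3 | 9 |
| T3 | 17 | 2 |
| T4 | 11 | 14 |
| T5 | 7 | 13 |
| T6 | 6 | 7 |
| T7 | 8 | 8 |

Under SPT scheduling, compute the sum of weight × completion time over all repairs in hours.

SPT (increasing processing time): T2 T6 T5 T7 T4 T3 T1.
T2: finishes 3, weight 9, w·C = 27
T6: finishes 9, weight 7, w·C = 63
T5: finishes 16, weight 13, w·C = 208
T7: finishes 24, weight 8, w·C = 192
T4: finishes 35, weight 14, w·C = 490
T3: finishes 52, weight 2, w·C = 104
T1: finishes 72, weight 10, w·C = 720
Sum = 27+63+208+192+490+104+720 = 1804.

1804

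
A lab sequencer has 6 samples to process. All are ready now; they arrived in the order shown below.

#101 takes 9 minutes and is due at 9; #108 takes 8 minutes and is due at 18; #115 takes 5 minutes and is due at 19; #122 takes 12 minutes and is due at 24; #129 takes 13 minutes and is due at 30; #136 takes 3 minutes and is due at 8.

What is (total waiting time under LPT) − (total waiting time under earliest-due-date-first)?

LPT (decreasing processing time): #129 #122 #101 #108 #115 #136.
#129: waits 0, runs 0→13
#122: waits 13, runs 13→25
#101: waits 25, runs 25→34
#108: waits 34, runs 34→42
#115: waits 42, runs 42→47
#136: waits 47, runs 47→50
Sum = 0+13+25+34+42+47 = 161.
EDD (increasing due date): #136 #101 #108 #115 #122 #129.
#136: waits 0, runs 0→3
#101: waits 3, runs 3→12
#108: waits 12, runs 12→20
#115: waits 20, runs 20→25
#122: waits 25, runs 25→37
#129: waits 37, runs 37→50
Sum = 0+3+12+20+25+37 = 97.
Difference = 161 − 97 = 64.

64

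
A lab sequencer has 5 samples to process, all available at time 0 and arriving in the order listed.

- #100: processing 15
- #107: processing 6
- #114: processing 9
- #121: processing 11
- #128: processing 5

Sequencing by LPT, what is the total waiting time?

LPT (decreasing processing time): #100 #121 #114 #107 #128.
#100: waits 0, runs 0→15
#121: waits 15, runs 15→26
#114: waits 26, runs 26→35
#107: waits 35, runs 35→41
#128: waits 41, runs 41→46
Sum = 0+15+26+35+41 = 117.

117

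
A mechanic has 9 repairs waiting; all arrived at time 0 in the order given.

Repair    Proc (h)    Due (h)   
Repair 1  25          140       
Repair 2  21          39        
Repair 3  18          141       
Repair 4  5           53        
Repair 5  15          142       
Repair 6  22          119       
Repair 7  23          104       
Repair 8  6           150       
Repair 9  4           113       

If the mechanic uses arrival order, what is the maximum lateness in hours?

FIFO (arrival order): Repair 1 Repair 2 Repair 3 Repair 4 Repair 5 Repair 6 Repair 7 Repair 8 Repair 9.
Repair 1: 0→25, due 140, lateness -115
Repair 2: 25→46, due 39, lateness 7
Repair 3: 46→64, due 141, lateness -77
Repair 4: 64→69, due 53, lateness 16
Repair 5: 69→84, due 142, lateness -58
Repair 6: 84→106, due 119, lateness -13
Repair 7: 106→129, due 104, lateness 25
Repair 8: 129→135, due 150, lateness -15
Repair 9: 135→139, due 113, lateness 26
Maximum = 26.

26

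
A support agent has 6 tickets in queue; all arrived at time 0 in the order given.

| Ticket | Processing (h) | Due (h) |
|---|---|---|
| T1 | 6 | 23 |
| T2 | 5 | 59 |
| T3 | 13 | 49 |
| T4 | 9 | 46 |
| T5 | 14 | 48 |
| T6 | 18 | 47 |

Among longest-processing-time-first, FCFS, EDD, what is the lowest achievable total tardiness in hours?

17

LPT (decreasing processing time): T6 T5 T3 T4 T1 T2.
T6: 0→18, due 47, tardiness 0
T5: 18→32, due 48, tardiness 0
T3: 32→45, due 49, tardiness 0
T4: 45→54, due 46, tardiness 8
T1: 54→60, due 23, tardiness 37
T2: 60→65, due 59, tardiness 6
Sum = 0+0+0+8+37+6 = 51.
FIFO (arrival order): T1 T2 T3 T4 T5 T6.
T1: 0→6, due 23, tardiness 0
T2: 6→11, due 59, tardiness 0
T3: 11→24, due 49, tardiness 0
T4: 24→33, due 46, tardiness 0
T5: 33→47, due 48, tardiness 0
T6: 47→65, due 47, tardiness 18
Sum = 0+0+0+0+0+18 = 18.
EDD (increasing due date): T1 T4 T6 T5 T3 T2.
T1: 0→6, due 23, tardiness 0
T4: 6→15, due 46, tardiness 0
T6: 15→33, due 47, tardiness 0
T5: 33→47, due 48, tardiness 0
T3: 47→60, due 49, tardiness 11
T2: 60→65, due 59, tardiness 6
Sum = 0+0+0+0+11+6 = 17.
LPT 51, FIFO 18, EDD 17 → minimum 17.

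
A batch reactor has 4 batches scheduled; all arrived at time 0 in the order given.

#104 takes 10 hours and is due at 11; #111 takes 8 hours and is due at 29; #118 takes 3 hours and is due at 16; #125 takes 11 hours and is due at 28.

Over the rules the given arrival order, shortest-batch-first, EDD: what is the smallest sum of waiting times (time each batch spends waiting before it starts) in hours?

FIFO (arrival order): #104 #111 #118 #125.
#104: waits 0, runs 0→10
#111: waits 10, runs 10→18
#118: waits 18, runs 18→21
#125: waits 21, runs 21→32
Sum = 0+10+18+21 = 49.
SPT (increasing processing time): #118 #111 #104 #125.
#118: waits 0, runs 0→3
#111: waits 3, runs 3→11
#104: waits 11, runs 11→21
#125: waits 21, runs 21→32
Sum = 0+3+11+21 = 35.
EDD (increasing due date): #104 #118 #125 #111.
#104: waits 0, runs 0→10
#118: waits 10, runs 10→13
#125: waits 13, runs 13→24
#111: waits 24, runs 24→32
Sum = 0+10+13+24 = 47.
FIFO 49, SPT 35, EDD 47 → minimum 35.

35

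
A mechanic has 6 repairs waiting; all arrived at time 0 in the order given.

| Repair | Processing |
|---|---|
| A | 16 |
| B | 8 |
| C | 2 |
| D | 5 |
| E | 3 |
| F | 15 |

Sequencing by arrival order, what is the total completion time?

FIFO (arrival order): A B C D E F.
A: 0→16
B: 16→24
C: 24→26
D: 26→31
E: 31→34
F: 34→49
Sum = 16+24+26+31+34+49 = 180.

180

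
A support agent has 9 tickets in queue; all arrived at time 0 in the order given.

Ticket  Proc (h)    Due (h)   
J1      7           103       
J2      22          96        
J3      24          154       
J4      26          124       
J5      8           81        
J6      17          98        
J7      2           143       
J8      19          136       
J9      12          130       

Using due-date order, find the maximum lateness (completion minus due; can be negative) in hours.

-17

EDD (increasing due date): J5 J2 J6 J1 J4 J9 J8 J7 J3.
J5: 0→8, due 81, lateness -73
J2: 8→30, due 96, lateness -66
J6: 30→47, due 98, lateness -51
J1: 47→54, due 103, lateness -49
J4: 54→80, due 124, lateness -44
J9: 80→92, due 130, lateness -38
J8: 92→111, due 136, lateness -25
J7: 111→113, due 143, lateness -30
J3: 113→137, due 154, lateness -17
Maximum = -17.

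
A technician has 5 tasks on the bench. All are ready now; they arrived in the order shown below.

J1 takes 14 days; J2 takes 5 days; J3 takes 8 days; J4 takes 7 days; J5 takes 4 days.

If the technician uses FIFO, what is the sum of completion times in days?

FIFO (arrival order): J1 J2 J3 J4 J5.
J1: 0→14
J2: 14→19
J3: 19→27
J4: 27→34
J5: 34→38
Sum = 14+19+27+34+38 = 132.

132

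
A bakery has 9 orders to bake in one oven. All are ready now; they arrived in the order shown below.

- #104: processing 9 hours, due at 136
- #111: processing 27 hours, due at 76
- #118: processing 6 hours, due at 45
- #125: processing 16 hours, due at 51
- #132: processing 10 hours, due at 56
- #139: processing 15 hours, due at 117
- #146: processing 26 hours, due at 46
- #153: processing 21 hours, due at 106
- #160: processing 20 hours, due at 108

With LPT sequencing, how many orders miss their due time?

LPT (decreasing processing time): #111 #146 #153 #160 #125 #139 #132 #104 #118.
#111: 0→27, due 76, tardiness 0
#146: 27→53, due 46, tardiness 7
#153: 53→74, due 106, tardiness 0
#160: 74→94, due 108, tardiness 0
#125: 94→110, due 51, tardiness 59
#139: 110→125, due 117, tardiness 8
#132: 125→135, due 56, tardiness 79
#104: 135→144, due 136, tardiness 8
#118: 144→150, due 45, tardiness 105
Late orders: 6.

6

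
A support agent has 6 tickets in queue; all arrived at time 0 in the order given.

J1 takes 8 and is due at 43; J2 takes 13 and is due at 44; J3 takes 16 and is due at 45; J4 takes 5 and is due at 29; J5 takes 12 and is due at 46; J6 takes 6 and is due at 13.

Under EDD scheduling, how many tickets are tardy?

EDD (increasing due date): J6 J4 J1 J2 J3 J5.
J6: 0→6, due 13, tardiness 0
J4: 6→11, due 29, tardiness 0
J1: 11→19, due 43, tardiness 0
J2: 19→32, due 44, tardiness 0
J3: 32→48, due 45, tardiness 3
J5: 48→60, due 46, tardiness 14
Late tickets: 2.

2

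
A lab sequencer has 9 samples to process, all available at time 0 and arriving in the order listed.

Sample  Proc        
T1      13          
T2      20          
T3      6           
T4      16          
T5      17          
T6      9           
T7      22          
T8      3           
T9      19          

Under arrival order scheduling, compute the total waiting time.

502

FIFO (arrival order): T1 T2 T3 T4 T5 T6 T7 T8 T9.
T1: waits 0, runs 0→13
T2: waits 13, runs 13→33
T3: waits 33, runs 33→39
T4: waits 39, runs 39→55
T5: waits 55, runs 55→72
T6: waits 72, runs 72→81
T7: waits 81, runs 81→103
T8: waits 103, runs 103→106
T9: waits 106, runs 106→125
Sum = 0+13+33+39+55+72+81+103+106 = 502.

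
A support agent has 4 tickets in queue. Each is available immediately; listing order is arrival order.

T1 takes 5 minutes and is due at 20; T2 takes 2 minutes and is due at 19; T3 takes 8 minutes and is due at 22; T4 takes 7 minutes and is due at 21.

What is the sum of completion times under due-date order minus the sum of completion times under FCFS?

EDD (increasing due date): T2 T1 T4 T3.
T2: 0→2
T1: 2→7
T4: 7→14
T3: 14→22
Sum = 2+7+14+22 = 45.
FIFO (arrival order): T1 T2 T3 T4.
T1: 0→5
T2: 5→7
T3: 7→15
T4: 15→22
Sum = 5+7+15+22 = 49.
Difference = 45 − 49 = -4.

-4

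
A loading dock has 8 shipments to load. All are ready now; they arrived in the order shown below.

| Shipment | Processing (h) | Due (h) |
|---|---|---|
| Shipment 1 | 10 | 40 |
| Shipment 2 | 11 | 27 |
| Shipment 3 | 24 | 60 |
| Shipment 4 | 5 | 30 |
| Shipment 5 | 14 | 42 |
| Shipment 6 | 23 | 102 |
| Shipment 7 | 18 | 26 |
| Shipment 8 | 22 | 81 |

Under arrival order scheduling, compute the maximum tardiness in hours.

FIFO (arrival order): Shipment 1 Shipment 2 Shipment 3 Shipment 4 Shipment 5 Shipment 6 Shipment 7 Shipment 8.
Shipment 1: 0→10, due 40, tardiness 0
Shipment 2: 10→21, due 27, tardiness 0
Shipment 3: 21→45, due 60, tardiness 0
Shipment 4: 45→50, due 30, tardiness 20
Shipment 5: 50→64, due 42, tardiness 22
Shipment 6: 64→87, due 102, tardiness 0
Shipment 7: 87→105, due 26, tardiness 79
Shipment 8: 105→127, due 81, tardiness 46
Maximum = 79.

79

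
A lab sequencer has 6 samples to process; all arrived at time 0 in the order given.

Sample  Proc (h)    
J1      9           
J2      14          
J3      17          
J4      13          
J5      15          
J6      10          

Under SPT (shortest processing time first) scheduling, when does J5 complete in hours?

61

SPT (increasing processing time): J1 J6 J4 J2 J5 J3.
J1: 0→9
J6: 9→19
J4: 19→32
J2: 32→46
J5: 46→61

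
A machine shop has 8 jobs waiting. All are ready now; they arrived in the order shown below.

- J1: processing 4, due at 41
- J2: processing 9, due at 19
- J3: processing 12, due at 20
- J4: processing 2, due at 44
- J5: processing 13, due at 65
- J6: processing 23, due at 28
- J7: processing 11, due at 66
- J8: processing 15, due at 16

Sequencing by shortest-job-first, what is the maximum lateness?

SPT (increasing processing time): J4 J1 J2 J7 J3 J5 J8 J6.
J4: 0→2, due 44, lateness -42
J1: 2→6, due 41, lateness -35
J2: 6→15, due 19, lateness -4
J7: 15→26, due 66, lateness -40
J3: 26→38, due 20, lateness 18
J5: 38→51, due 65, lateness -14
J8: 51→66, due 16, lateness 50
J6: 66→89, due 28, lateness 61
Maximum = 61.

61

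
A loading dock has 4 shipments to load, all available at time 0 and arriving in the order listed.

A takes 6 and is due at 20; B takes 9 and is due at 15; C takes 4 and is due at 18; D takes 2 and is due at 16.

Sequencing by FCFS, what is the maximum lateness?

5

FIFO (arrival order): A B C D.
A: 0→6, due 20, lateness -14
B: 6→15, due 15, lateness 0
C: 15→19, due 18, lateness 1
D: 19→21, due 16, lateness 5
Maximum = 5.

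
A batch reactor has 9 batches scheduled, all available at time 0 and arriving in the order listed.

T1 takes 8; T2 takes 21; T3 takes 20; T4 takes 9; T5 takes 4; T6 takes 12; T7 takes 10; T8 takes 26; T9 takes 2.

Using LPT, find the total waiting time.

622

LPT (decreasing processing time): T8 T2 T3 T6 T7 T4 T1 T5 T9.
T8: waits 0, runs 0→26
T2: waits 26, runs 26→47
T3: waits 47, runs 47→67
T6: waits 67, runs 67→79
T7: waits 79, runs 79→89
T4: waits 89, runs 89→98
T1: waits 98, runs 98→106
T5: waits 106, runs 106→110
T9: waits 110, runs 110→112
Sum = 0+26+47+67+79+89+98+106+110 = 622.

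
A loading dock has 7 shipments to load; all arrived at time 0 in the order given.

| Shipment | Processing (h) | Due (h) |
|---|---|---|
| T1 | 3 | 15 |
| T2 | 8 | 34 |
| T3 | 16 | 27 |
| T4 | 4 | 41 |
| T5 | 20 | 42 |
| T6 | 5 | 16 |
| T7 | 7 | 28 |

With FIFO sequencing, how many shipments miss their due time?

FIFO (arrival order): T1 T2 T3 T4 T5 T6 T7.
T1: 0→3, due 15, tardiness 0
T2: 3→11, due 34, tardiness 0
T3: 11→27, due 27, tardiness 0
T4: 27→31, due 41, tardiness 0
T5: 31→51, due 42, tardiness 9
T6: 51→56, due 16, tardiness 40
T7: 56→63, due 28, tardiness 35
Late shipments: 3.

3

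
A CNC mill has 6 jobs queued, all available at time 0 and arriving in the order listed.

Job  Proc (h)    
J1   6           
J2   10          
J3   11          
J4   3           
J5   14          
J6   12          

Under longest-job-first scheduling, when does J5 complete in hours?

14

LPT (decreasing processing time): J5 J6 J3 J2 J1 J4.
J5: 0→14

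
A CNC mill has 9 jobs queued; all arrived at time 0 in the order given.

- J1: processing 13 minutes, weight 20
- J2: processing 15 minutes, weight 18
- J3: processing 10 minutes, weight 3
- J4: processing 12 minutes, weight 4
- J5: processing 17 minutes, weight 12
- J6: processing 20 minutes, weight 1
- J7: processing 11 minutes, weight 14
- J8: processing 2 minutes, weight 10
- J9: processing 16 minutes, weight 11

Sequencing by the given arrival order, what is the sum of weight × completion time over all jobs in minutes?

FIFO (arrival order): J1 J2 J3 J4 J5 J6 J7 J8 J9.
J1: finishes 13, weight 20, w·C = 260
J2: finishes 28, weight 18, w·C = 504
J3: finishes 38, weight 3, w·C = 114
J4: finishes 50, weight 4, w·C = 200
J5: finishes 67, weight 12, w·C = 804
J6: finishes 87, weight 1, w·C = 87
J7: finishes 98, weight 14, w·C = 1372
J8: finishes 100, weight 10, w·C = 1000
J9: finishes 116, weight 11, w·C = 1276
Sum = 260+504+114+200+804+87+1372+1000+1276 = 5617.

5617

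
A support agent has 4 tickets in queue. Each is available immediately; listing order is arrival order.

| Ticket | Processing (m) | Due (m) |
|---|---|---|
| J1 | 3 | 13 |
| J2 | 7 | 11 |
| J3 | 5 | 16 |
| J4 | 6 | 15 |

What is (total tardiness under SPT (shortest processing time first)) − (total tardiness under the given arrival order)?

4

SPT (increasing processing time): J1 J3 J4 J2.
J1: 0→3, due 13, tardiness 0
J3: 3→8, due 16, tardiness 0
J4: 8→14, due 15, tardiness 0
J2: 14→21, due 11, tardiness 10
Sum = 0+0+0+10 = 10.
FIFO (arrival order): J1 J2 J3 J4.
J1: 0→3, due 13, tardiness 0
J2: 3→10, due 11, tardiness 0
J3: 10→15, due 16, tardiness 0
J4: 15→21, due 15, tardiness 6
Sum = 0+0+0+6 = 6.
Difference = 10 − 6 = 4.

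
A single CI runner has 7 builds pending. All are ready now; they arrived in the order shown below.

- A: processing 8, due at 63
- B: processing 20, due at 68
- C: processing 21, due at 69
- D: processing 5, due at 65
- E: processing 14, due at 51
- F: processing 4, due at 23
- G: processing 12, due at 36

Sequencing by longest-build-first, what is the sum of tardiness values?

LPT (decreasing processing time): C B E G A D F.
C: 0→21, due 69, tardiness 0
B: 21→41, due 68, tardiness 0
E: 41→55, due 51, tardiness 4
G: 55→67, due 36, tardiness 31
A: 67→75, due 63, tardiness 12
D: 75→80, due 65, tardiness 15
F: 80→84, due 23, tardiness 61
Sum = 0+0+4+31+12+15+61 = 123.

123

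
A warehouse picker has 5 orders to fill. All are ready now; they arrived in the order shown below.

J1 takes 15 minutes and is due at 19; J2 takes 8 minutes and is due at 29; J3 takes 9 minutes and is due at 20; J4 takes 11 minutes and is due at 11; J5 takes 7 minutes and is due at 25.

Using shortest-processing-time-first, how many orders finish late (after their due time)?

SPT (increasing processing time): J5 J2 J3 J4 J1.
J5: 0→7, due 25, tardiness 0
J2: 7→15, due 29, tardiness 0
J3: 15→24, due 20, tardiness 4
J4: 24→35, due 11, tardiness 24
J1: 35→50, due 19, tardiness 31
Late orders: 3.

3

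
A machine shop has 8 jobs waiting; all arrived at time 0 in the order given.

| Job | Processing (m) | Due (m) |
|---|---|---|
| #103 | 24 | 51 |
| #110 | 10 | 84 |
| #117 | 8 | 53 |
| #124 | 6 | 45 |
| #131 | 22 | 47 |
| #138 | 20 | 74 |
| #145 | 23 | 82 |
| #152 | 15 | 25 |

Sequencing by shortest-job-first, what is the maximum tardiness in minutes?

77

SPT (increasing processing time): #124 #117 #110 #152 #138 #131 #145 #103.
#124: 0→6, due 45, tardiness 0
#117: 6→14, due 53, tardiness 0
#110: 14→24, due 84, tardiness 0
#152: 24→39, due 25, tardiness 14
#138: 39→59, due 74, tardiness 0
#131: 59→81, due 47, tardiness 34
#145: 81→104, due 82, tardiness 22
#103: 104→128, due 51, tardiness 77
Maximum = 77.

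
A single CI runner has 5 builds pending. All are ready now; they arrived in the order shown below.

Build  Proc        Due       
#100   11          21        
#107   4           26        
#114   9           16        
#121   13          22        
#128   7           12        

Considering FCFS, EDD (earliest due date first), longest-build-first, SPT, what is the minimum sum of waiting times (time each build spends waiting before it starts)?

FIFO (arrival order): #100 #107 #114 #121 #128.
#100: waits 0, runs 0→11
#107: waits 11, runs 11→15
#114: waits 15, runs 15→24
#121: waits 24, runs 24→37
#128: waits 37, runs 37→44
Sum = 0+11+15+24+37 = 87.
EDD (increasing due date): #128 #114 #100 #121 #107.
#128: waits 0, runs 0→7
#114: waits 7, runs 7→16
#100: waits 16, runs 16→27
#121: waits 27, runs 27→40
#107: waits 40, runs 40→44
Sum = 0+7+16+27+40 = 90.
LPT (decreasing processing time): #121 #100 #114 #128 #107.
#121: waits 0, runs 0→13
#100: waits 13, runs 13→24
#114: waits 24, runs 24→33
#128: waits 33, runs 33→40
#107: waits 40, runs 40→44
Sum = 0+13+24+33+40 = 110.
SPT (increasing processing time): #107 #128 #114 #100 #121.
#107: waits 0, runs 0→4
#128: waits 4, runs 4→11
#114: waits 11, runs 11→20
#100: waits 20, runs 20→31
#121: waits 31, runs 31→44
Sum = 0+4+11+20+31 = 66.
FIFO 87, EDD 90, LPT 110, SPT 66 → minimum 66.

66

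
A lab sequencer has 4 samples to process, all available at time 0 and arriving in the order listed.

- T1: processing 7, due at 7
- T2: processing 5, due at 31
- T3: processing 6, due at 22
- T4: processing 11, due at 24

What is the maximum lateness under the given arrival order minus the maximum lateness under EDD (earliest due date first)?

FIFO (arrival order): T1 T2 T3 T4.
T1: 0→7, due 7, lateness 0
T2: 7→12, due 31, lateness -19
T3: 12→18, due 22, lateness -4
T4: 18→29, due 24, lateness 5
Maximum = 5.
EDD (increasing due date): T1 T3 T4 T2.
T1: 0→7, due 7, lateness 0
T3: 7→13, due 22, lateness -9
T4: 13→24, due 24, lateness 0
T2: 24→29, due 31, lateness -2
Maximum = 0.
Difference = 5 − 0 = 5.

5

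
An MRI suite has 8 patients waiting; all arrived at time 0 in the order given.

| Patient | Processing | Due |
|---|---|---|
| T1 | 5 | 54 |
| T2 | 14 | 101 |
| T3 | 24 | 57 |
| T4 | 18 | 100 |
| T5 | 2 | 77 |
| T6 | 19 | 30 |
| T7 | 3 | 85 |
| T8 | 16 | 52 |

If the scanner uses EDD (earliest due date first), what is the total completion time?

481

EDD (increasing due date): T6 T8 T1 T3 T5 T7 T4 T2.
T6: 0→19
T8: 19→35
T1: 35→40
T3: 40→64
T5: 64→66
T7: 66→69
T4: 69→87
T2: 87→101
Sum = 19+35+40+64+66+69+87+101 = 481.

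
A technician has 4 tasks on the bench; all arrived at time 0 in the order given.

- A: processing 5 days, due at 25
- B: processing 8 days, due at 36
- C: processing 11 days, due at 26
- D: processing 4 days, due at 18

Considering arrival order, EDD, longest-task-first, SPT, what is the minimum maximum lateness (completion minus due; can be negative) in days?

FIFO (arrival order): A B C D.
A: 0→5, due 25, lateness -20
B: 5→13, due 36, lateness -23
C: 13→24, due 26, lateness -2
D: 24→28, due 18, lateness 10
Maximum = 10.
EDD (increasing due date): D A C B.
D: 0→4, due 18, lateness -14
A: 4→9, due 25, lateness -16
C: 9→20, due 26, lateness -6
B: 20→28, due 36, lateness -8
Maximum = -6.
LPT (decreasing processing time): C B A D.
C: 0→11, due 26, lateness -15
B: 11→19, due 36, lateness -17
A: 19→24, due 25, lateness -1
D: 24→28, due 18, lateness 10
Maximum = 10.
SPT (increasing processing time): D A B C.
D: 0→4, due 18, lateness -14
A: 4→9, due 25, lateness -16
B: 9→17, due 36, lateness -19
C: 17→28, due 26, lateness 2
Maximum = 2.
FIFO 10, EDD -6, LPT 10, SPT 2 → minimum -6.

-6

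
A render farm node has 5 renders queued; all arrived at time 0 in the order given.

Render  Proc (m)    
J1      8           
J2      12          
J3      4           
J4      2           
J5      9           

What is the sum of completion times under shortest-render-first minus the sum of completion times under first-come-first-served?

SPT (increasing processing time): J4 J3 J1 J5 J2.
J4: 0→2
J3: 2→6
J1: 6→14
J5: 14→23
J2: 23→35
Sum = 2+6+14+23+35 = 80.
FIFO (arrival order): J1 J2 J3 J4 J5.
J1: 0→8
J2: 8→20
J3: 20→24
J4: 24→26
J5: 26→35
Sum = 8+20+24+26+35 = 113.
Difference = 80 − 113 = -33.

-33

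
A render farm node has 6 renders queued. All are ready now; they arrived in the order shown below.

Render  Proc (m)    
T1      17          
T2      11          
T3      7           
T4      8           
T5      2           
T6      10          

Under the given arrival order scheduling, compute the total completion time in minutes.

223

FIFO (arrival order): T1 T2 T3 T4 T5 T6.
T1: 0→17
T2: 17→28
T3: 28→35
T4: 35→43
T5: 43→45
T6: 45→55
Sum = 17+28+35+43+45+55 = 223.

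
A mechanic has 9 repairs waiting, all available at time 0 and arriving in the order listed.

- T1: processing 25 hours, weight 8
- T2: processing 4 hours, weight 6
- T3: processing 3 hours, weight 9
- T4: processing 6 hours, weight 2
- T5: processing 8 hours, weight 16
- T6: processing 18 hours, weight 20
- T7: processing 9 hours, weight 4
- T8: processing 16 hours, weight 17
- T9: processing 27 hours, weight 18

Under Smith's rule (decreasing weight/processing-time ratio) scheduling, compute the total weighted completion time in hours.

4604

WSPT (decreasing weight/processing-time ratio): T3 T5 T2 T6 T8 T9 T7 T4 T1.
T3: finishes 3, weight 9, w·C = 27
T5: finishes 11, weight 16, w·C = 176
T2: finishes 15, weight 6, w·C = 90
T6: finishes 33, weight 20, w·C = 660
T8: finishes 49, weight 17, w·C = 833
T9: finishes 76, weight 18, w·C = 1368
T7: finishes 85, weight 4, w·C = 340
T4: finishes 91, weight 2, w·C = 182
T1: finishes 116, weight 8, w·C = 928
Sum = 27+176+90+660+833+1368+340+182+928 = 4604.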